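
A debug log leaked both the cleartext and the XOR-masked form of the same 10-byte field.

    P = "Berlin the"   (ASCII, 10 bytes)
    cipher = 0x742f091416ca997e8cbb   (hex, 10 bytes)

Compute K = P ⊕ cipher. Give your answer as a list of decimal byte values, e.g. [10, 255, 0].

Since cipher = P ⊕ K, XORing both sides with P gives K = P ⊕ cipher.
01000010 ^ 01110100 = 00110110
01100101 ^ 00101111 = 01001010
01110010 ^ 00001001 = 01111011
01101100 ^ 00010100 = 01111000
01101001 ^ 00010110 = 01111111
01101110 ^ 11001010 = 10100100
00100000 ^ 10011001 = 10111001
01110100 ^ 01111110 = 00001010
01101000 ^ 10001100 = 11100100
01100101 ^ 10111011 = 11011110

[54, 74, 123, 120, 127, 164, 185, 10, 228, 222]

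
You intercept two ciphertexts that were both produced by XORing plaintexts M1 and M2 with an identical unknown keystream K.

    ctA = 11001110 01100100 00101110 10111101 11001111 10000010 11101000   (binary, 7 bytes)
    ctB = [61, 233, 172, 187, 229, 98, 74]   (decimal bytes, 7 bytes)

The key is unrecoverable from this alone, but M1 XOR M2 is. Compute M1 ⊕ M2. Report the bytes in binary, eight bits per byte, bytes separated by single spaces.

ctA ⊕ ctB = (M1 ⊕ K) ⊕ (M2 ⊕ K) = M1 ⊕ M2 — the shared key cancels under XOR.
byte 0: ce ^ 3d = f3
byte 1: 64 ^ e9 = 8d
byte 2: 2e ^ ac = 82
byte 3: bd ^ bb = 06
byte 4: cf ^ e5 = 2a
byte 5: 82 ^ 62 = e0
byte 6: e8 ^ 4a = a2

11110011 10001101 10000010 00000110 00101010 11100000 10100010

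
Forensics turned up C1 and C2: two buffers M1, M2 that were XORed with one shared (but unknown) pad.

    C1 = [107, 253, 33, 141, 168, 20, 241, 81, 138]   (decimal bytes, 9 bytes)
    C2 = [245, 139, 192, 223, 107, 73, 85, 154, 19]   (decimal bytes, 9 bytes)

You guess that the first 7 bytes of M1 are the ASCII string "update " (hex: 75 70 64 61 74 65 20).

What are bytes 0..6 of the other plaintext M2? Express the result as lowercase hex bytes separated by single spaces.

First, C1 ⊕ C2 = (M1 ⊕ K) ⊕ (M2 ⊕ K) = M1 ⊕ M2, so the key drops out. Then M2 = (M1 ⊕ M2) ⊕ M1 over the first 7 bytes.
byte 0: (6b XOR f5) XOR 75 = 9e XOR 75 = eb
byte 1: (fd XOR 8b) XOR 70 = 76 XOR 70 = 06
byte 2: (21 XOR c0) XOR 64 = e1 XOR 64 = 85
byte 3: (8d XOR df) XOR 61 = 52 XOR 61 = 33
byte 4: (a8 XOR 6b) XOR 74 = c3 XOR 74 = b7
byte 5: (14 XOR 49) XOR 65 = 5d XOR 65 = 38
byte 6: (f1 XOR 55) XOR 20 = a4 XOR 20 = 84

eb 06 85 33 b7 38 84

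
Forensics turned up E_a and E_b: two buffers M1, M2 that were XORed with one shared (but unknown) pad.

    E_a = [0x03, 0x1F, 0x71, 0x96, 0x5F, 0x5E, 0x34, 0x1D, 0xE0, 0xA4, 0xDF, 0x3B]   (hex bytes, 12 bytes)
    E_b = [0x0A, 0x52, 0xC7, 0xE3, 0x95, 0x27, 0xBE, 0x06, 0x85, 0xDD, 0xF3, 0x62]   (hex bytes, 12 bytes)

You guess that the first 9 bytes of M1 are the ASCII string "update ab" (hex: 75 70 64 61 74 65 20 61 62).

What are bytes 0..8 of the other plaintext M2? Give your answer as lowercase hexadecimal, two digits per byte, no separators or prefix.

First, E_a ⊕ E_b = (M1 ⊕ K) ⊕ (M2 ⊕ K) = M1 ⊕ M2, so the key drops out. Then M2 = (M1 ⊕ M2) ⊕ M1 over the first 9 bytes.
byte 0: (03 ⊕ 0a) ⊕ 75 = 09 ⊕ 75 = 7c
byte 1: (1f ⊕ 52) ⊕ 70 = 4d ⊕ 70 = 3d
byte 2: (71 ⊕ c7) ⊕ 64 = b6 ⊕ 64 = d2
byte 3: (96 ⊕ e3) ⊕ 61 = 75 ⊕ 61 = 14
byte 4: (5f ⊕ 95) ⊕ 74 = ca ⊕ 74 = be
byte 5: (5e ⊕ 27) ⊕ 65 = 79 ⊕ 65 = 1c
byte 6: (34 ⊕ be) ⊕ 20 = 8a ⊕ 20 = aa
byte 7: (1d ⊕ 06) ⊕ 61 = 1b ⊕ 61 = 7a
byte 8: (e0 ⊕ 85) ⊕ 62 = 65 ⊕ 62 = 07

7c3dd214be1caa7a07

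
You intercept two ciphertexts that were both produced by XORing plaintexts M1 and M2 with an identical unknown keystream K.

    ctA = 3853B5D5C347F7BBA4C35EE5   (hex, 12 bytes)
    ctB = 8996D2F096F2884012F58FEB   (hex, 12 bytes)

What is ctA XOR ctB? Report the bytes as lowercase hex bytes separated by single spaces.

ctA ⊕ ctB = (M1 ⊕ K) ⊕ (M2 ⊕ K) = M1 ⊕ M2 — the shared key cancels under XOR.
 56 ^ 137 = 177
 83 ^ 150 = 197
181 ^ 210 = 103
213 ^ 240 =  37
195 ^ 150 =  85
 71 ^ 242 = 181
247 ^ 136 = 127
187 ^  64 = 251
164 ^  18 = 182
195 ^ 245 =  54
 94 ^ 143 = 209
229 ^ 235 =  14

b1 c5 67 25 55 b5 7f fb b6 36 d1 0e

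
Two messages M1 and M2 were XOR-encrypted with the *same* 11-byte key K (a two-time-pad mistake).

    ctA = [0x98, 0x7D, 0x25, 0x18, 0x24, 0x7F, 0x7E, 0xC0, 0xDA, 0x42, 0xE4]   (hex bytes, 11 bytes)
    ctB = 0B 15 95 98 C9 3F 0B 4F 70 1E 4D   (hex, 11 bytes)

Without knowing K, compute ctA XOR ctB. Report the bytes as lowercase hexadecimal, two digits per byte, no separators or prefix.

ctA ⊕ ctB = (M1 ⊕ K) ⊕ (M2 ⊕ K) = M1 ⊕ M2 — the shared key cancels under XOR.
byte 0: 98 XOR 0b = 93
byte 1: 7d XOR 15 = 68
byte 2: 25 XOR 95 = b0
byte 3: 18 XOR 98 = 80
byte 4: 24 XOR c9 = ed
byte 5: 7f XOR 3f = 40
byte 6: 7e XOR 0b = 75
byte 7: c0 XOR 4f = 8f
byte 8: da XOR 70 = aa
byte 9: 42 XOR 1e = 5c
byte 10: e4 XOR 4d = a9

9368b080ed40758faa5ca9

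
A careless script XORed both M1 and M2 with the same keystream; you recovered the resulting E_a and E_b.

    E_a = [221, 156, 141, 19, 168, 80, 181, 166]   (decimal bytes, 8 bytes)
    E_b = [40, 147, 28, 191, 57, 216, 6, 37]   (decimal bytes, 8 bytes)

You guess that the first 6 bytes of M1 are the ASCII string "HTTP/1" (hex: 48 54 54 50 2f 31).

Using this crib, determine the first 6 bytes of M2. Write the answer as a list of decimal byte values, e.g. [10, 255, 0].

First, E_a ⊕ E_b = (M1 ⊕ K) ⊕ (M2 ⊕ K) = M1 ⊕ M2, so the key drops out. Then M2 = (M1 ⊕ M2) ⊕ M1 over the first 6 bytes.
byte 0: (dd xor 28) xor 48 = f5 xor 48 = bd
byte 1: (9c xor 93) xor 54 = 0f xor 54 = 5b
byte 2: (8d xor 1c) xor 54 = 91 xor 54 = c5
byte 3: (13 xor bf) xor 50 = ac xor 50 = fc
byte 4: (a8 xor 39) xor 2f = 91 xor 2f = be
byte 5: (50 xor d8) xor 31 = 88 xor 31 = b9

[189, 91, 197, 252, 190, 185]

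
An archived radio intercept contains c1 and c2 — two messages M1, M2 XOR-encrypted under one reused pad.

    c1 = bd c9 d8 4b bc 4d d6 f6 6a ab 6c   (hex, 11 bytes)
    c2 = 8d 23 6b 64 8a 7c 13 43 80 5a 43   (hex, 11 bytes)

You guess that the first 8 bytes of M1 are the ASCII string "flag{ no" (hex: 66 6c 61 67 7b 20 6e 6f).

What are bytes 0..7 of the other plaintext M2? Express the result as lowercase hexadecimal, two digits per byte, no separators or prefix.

5686d2484d11abda

First, c1 ⊕ c2 = (M1 ⊕ K) ⊕ (M2 ⊕ K) = M1 ⊕ M2, so the key drops out. Then M2 = (M1 ⊕ M2) ⊕ M1 over the first 8 bytes.
byte 0: (bd xor 8d) xor 66 = 30 xor 66 = 56
byte 1: (c9 xor 23) xor 6c = ea xor 6c = 86
byte 2: (d8 xor 6b) xor 61 = b3 xor 61 = d2
byte 3: (4b xor 64) xor 67 = 2f xor 67 = 48
byte 4: (bc xor 8a) xor 7b = 36 xor 7b = 4d
byte 5: (4d xor 7c) xor 20 = 31 xor 20 = 11
byte 6: (d6 xor 13) xor 6e = c5 xor 6e = ab
byte 7: (f6 xor 43) xor 6f = b5 xor 6f = da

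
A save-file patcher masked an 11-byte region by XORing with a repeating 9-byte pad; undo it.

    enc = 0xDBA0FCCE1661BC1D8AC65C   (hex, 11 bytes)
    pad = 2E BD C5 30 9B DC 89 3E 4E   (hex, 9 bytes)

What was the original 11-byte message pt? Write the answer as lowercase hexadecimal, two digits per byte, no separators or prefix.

The 9-byte key repeats, so the effective keystream is 2e bd c5 30 9b dc 89 3e 4e 2e bd.
byte 0: db xor 2e = f5
byte 1: a0 xor bd = 1d
byte 2: fc xor c5 = 39
byte 3: ce xor 30 = fe
byte 4: 16 xor 9b = 8d
byte 5: 61 xor dc = bd
byte 6: bc xor 89 = 35
byte 7: 1d xor 3e = 23
byte 8: 8a xor 4e = c4
byte 9: c6 xor 2e = e8
byte 10: 5c xor bd = e1

f51d39fe8dbd3523c4e8e1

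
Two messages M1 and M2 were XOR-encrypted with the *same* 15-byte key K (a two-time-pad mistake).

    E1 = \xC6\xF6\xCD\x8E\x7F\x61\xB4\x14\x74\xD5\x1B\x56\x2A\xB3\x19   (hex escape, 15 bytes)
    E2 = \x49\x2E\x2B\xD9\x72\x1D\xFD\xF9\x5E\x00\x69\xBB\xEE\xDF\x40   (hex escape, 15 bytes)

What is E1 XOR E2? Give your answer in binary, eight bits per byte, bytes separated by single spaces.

E1 ⊕ E2 = (M1 ⊕ K) ⊕ (M2 ⊕ K) = M1 ⊕ M2 — the shared key cancels under XOR.
198 XOR  73 = 143
246 XOR  46 = 216
205 XOR  43 = 230
142 XOR 217 =  87
127 XOR 114 =  13
 97 XOR  29 = 124
180 XOR 253 =  73
 20 XOR 249 = 237
116 XOR  94 =  42
213 XOR   0 = 213
 27 XOR 105 = 114
 86 XOR 187 = 237
 42 XOR 238 = 196
179 XOR 223 = 108
 25 XOR  64 =  89

10001111 11011000 11100110 01010111 00001101 01111100 01001001 11101101 00101010 11010101 01110010 11101101 11000100 01101100 01011001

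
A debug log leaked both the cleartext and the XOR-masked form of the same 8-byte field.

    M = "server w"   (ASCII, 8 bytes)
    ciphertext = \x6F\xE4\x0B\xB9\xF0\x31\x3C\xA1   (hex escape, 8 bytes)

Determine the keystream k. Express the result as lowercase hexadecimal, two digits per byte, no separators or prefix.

1c8179cf95431cd6

Since ciphertext = M ⊕ k, XORing both sides with M gives k = M ⊕ ciphertext.
byte 0: 73 ⊕ 6f = 1c
byte 1: 65 ⊕ e4 = 81
byte 2: 72 ⊕ 0b = 79
byte 3: 76 ⊕ b9 = cf
byte 4: 65 ⊕ f0 = 95
byte 5: 72 ⊕ 31 = 43
byte 6: 20 ⊕ 3c = 1c
byte 7: 77 ⊕ a1 = d6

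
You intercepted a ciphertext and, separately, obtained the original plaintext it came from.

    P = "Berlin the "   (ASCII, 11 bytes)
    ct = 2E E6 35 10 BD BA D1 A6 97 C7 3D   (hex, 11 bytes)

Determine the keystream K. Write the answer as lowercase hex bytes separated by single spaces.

6c 83 47 7c d4 d4 f1 d2 ff a2 1d

Since ct = P ⊕ K, XORing both sides with P gives K = P ⊕ ct.
42 ^ 2e = 6c
65 ^ e6 = 83
72 ^ 35 = 47
6c ^ 10 = 7c
69 ^ bd = d4
6e ^ ba = d4
20 ^ d1 = f1
74 ^ a6 = d2
68 ^ 97 = ff
65 ^ c7 = a2
20 ^ 3d = 1d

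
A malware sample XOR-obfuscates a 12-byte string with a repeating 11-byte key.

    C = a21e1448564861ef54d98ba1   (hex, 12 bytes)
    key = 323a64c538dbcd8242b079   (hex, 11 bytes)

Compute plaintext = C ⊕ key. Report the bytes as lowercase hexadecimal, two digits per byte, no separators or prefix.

The 11-byte key repeats, so the effective keystream is 32 3a 64 c5 38 db cd 82 42 b0 79 32.
byte 0: 162 XOR  50 = 144
byte 1:  30 XOR  58 =  36
byte 2:  20 XOR 100 = 112
byte 3:  72 XOR 197 = 141
byte 4:  86 XOR  56 = 110
byte 5:  72 XOR 219 = 147
byte 6:  97 XOR 205 = 172
byte 7: 239 XOR 130 = 109
byte 8:  84 XOR  66 =  22
byte 9: 217 XOR 176 = 105
byte 10: 139 XOR 121 = 242
byte 11: 161 XOR  50 = 147

9024708d6e93ac6d1669f293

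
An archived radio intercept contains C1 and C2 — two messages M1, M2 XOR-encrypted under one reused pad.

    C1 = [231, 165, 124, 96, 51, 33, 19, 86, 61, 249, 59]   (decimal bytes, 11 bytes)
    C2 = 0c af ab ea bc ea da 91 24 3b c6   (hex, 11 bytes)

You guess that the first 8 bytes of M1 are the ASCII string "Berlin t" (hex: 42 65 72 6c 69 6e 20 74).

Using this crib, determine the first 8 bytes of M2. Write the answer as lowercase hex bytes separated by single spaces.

a9 6f a5 e6 e6 a5 e9 b3

First, C1 ⊕ C2 = (M1 ⊕ K) ⊕ (M2 ⊕ K) = M1 ⊕ M2, so the key drops out. Then M2 = (M1 ⊕ M2) ⊕ M1 over the first 8 bytes.
byte 0: (e7 ⊕ 0c) ⊕ 42 = eb ⊕ 42 = a9
byte 1: (a5 ⊕ af) ⊕ 65 = 0a ⊕ 65 = 6f
byte 2: (7c ⊕ ab) ⊕ 72 = d7 ⊕ 72 = a5
byte 3: (60 ⊕ ea) ⊕ 6c = 8a ⊕ 6c = e6
byte 4: (33 ⊕ bc) ⊕ 69 = 8f ⊕ 69 = e6
byte 5: (21 ⊕ ea) ⊕ 6e = cb ⊕ 6e = a5
byte 6: (13 ⊕ da) ⊕ 20 = c9 ⊕ 20 = e9
byte 7: (56 ⊕ 91) ⊕ 74 = c7 ⊕ 74 = b3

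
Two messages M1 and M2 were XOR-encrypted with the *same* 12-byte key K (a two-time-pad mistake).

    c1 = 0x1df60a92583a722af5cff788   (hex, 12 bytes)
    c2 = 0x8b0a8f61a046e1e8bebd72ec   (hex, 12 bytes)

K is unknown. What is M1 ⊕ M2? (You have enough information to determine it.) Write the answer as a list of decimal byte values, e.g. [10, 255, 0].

[150, 252, 133, 243, 248, 124, 147, 194, 75, 114, 133, 100]

c1 ⊕ c2 = (M1 ⊕ K) ⊕ (M2 ⊕ K) = M1 ⊕ M2 — the shared key cancels under XOR.
1d xor 8b = 96
f6 xor 0a = fc
0a xor 8f = 85
92 xor 61 = f3
58 xor a0 = f8
3a xor 46 = 7c
72 xor e1 = 93
2a xor e8 = c2
f5 xor be = 4b
cf xor bd = 72
f7 xor 72 = 85
88 xor ec = 64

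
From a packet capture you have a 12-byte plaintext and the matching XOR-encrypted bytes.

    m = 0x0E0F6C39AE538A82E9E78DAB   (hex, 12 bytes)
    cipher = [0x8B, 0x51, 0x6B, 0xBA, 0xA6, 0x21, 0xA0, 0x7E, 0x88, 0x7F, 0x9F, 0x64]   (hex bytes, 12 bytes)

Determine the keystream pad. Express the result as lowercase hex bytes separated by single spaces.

85 5e 07 83 08 72 2a fc 61 98 12 cf

Since cipher = m ⊕ pad, XORing both sides with m gives pad = m ⊕ cipher.
0e XOR 8b = 85
0f XOR 51 = 5e
6c XOR 6b = 07
39 XOR ba = 83
ae XOR a6 = 08
53 XOR 21 = 72
8a XOR a0 = 2a
82 XOR 7e = fc
e9 XOR 88 = 61
e7 XOR 7f = 98
8d XOR 9f = 12
ab XOR 64 = cf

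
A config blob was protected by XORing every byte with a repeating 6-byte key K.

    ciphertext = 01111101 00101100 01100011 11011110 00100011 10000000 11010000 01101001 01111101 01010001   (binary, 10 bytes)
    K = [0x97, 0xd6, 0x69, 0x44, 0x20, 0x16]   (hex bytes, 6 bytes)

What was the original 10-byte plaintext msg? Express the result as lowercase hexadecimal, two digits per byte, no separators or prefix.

The 6-byte key repeats, so the effective keystream is 97 d6 69 44 20 16 97 d6 69 44.
byte 0: 01111101 xor 10010111 = 11101010
byte 1: 00101100 xor 11010110 = 11111010
byte 2: 01100011 xor 01101001 = 00001010
byte 3: 11011110 xor 01000100 = 10011010
byte 4: 00100011 xor 00100000 = 00000011
byte 5: 10000000 xor 00010110 = 10010110
byte 6: 11010000 xor 10010111 = 01000111
byte 7: 01101001 xor 11010110 = 10111111
byte 8: 01111101 xor 01101001 = 00010100
byte 9: 01010001 xor 01000100 = 00010101

eafa0a9a039647bf1415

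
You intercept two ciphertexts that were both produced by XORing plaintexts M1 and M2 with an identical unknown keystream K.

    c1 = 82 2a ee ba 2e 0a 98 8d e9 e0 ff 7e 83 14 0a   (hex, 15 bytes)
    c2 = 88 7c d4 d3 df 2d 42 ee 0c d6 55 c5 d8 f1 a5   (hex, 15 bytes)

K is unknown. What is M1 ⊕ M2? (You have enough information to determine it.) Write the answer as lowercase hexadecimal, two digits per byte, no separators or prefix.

0a563a69f127da63e536aabb5be5af

c1 ⊕ c2 = (M1 ⊕ K) ⊕ (M2 ⊕ K) = M1 ⊕ M2 — the shared key cancels under XOR.
byte 0: 82 XOR 88 = 0a
byte 1: 2a XOR 7c = 56
byte 2: ee XOR d4 = 3a
byte 3: ba XOR d3 = 69
byte 4: 2e XOR df = f1
byte 5: 0a XOR 2d = 27
byte 6: 98 XOR 42 = da
byte 7: 8d XOR ee = 63
byte 8: e9 XOR 0c = e5
byte 9: e0 XOR d6 = 36
byte 10: ff XOR 55 = aa
byte 11: 7e XOR c5 = bb
byte 12: 83 XOR d8 = 5b
byte 13: 14 XOR f1 = e5
byte 14: 0a XOR a5 = af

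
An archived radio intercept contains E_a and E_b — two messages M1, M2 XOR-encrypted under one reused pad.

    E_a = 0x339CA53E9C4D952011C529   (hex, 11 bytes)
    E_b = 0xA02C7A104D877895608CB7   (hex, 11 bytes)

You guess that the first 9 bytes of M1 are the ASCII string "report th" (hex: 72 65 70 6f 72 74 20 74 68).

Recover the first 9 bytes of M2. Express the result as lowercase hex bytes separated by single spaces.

e1 d5 af 41 a3 be cd c1 19

First, E_a ⊕ E_b = (M1 ⊕ K) ⊕ (M2 ⊕ K) = M1 ⊕ M2, so the key drops out. Then M2 = (M1 ⊕ M2) ⊕ M1 over the first 9 bytes.
byte 0: (33 xor a0) xor 72 = 93 xor 72 = e1
byte 1: (9c xor 2c) xor 65 = b0 xor 65 = d5
byte 2: (a5 xor 7a) xor 70 = df xor 70 = af
byte 3: (3e xor 10) xor 6f = 2e xor 6f = 41
byte 4: (9c xor 4d) xor 72 = d1 xor 72 = a3
byte 5: (4d xor 87) xor 74 = ca xor 74 = be
byte 6: (95 xor 78) xor 20 = ed xor 20 = cd
byte 7: (20 xor 95) xor 74 = b5 xor 74 = c1
byte 8: (11 xor 60) xor 68 = 71 xor 68 = 19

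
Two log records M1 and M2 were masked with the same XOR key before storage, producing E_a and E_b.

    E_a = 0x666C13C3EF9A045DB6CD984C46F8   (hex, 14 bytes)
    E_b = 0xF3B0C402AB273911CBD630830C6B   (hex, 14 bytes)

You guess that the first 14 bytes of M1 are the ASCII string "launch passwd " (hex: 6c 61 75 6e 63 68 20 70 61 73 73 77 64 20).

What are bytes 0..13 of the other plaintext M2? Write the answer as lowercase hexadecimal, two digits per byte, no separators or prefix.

f9bda2af27d51d3c1c68dbb82eb3

First, E_a ⊕ E_b = (M1 ⊕ K) ⊕ (M2 ⊕ K) = M1 ⊕ M2, so the key drops out. Then M2 = (M1 ⊕ M2) ⊕ M1 over the first 14 bytes.
byte 0: (66 XOR f3) XOR 6c = 95 XOR 6c = f9
byte 1: (6c XOR b0) XOR 61 = dc XOR 61 = bd
byte 2: (13 XOR c4) XOR 75 = d7 XOR 75 = a2
byte 3: (c3 XOR 02) XOR 6e = c1 XOR 6e = af
byte 4: (ef XOR ab) XOR 63 = 44 XOR 63 = 27
byte 5: (9a XOR 27) XOR 68 = bd XOR 68 = d5
byte 6: (04 XOR 39) XOR 20 = 3d XOR 20 = 1d
byte 7: (5d XOR 11) XOR 70 = 4c XOR 70 = 3c
byte 8: (b6 XOR cb) XOR 61 = 7d XOR 61 = 1c
byte 9: (cd XOR d6) XOR 73 = 1b XOR 73 = 68
byte 10: (98 XOR 30) XOR 73 = a8 XOR 73 = db
byte 11: (4c XOR 83) XOR 77 = cf XOR 77 = b8
byte 12: (46 XOR 0c) XOR 64 = 4a XOR 64 = 2e
byte 13: (f8 XOR 6b) XOR 20 = 93 XOR 20 = b3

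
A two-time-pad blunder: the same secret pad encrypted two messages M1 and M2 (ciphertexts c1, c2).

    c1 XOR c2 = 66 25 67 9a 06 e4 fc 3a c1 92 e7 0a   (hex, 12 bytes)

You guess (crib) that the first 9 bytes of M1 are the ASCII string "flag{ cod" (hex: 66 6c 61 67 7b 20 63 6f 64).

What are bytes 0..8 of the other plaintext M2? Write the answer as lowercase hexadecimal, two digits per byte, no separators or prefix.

Since c1 ⊕ c2 = M1 ⊕ M2, XORing with the guessed M1 bytes yields the corresponding M2 bytes: M2 = (c1 ⊕ c2) ⊕ M1.
byte 0: 01100110 ^ 01100110 = 00000000
byte 1: 00100101 ^ 01101100 = 01001001
byte 2: 01100111 ^ 01100001 = 00000110
byte 3: 10011010 ^ 01100111 = 11111101
byte 4: 00000110 ^ 01111011 = 01111101
byte 5: 11100100 ^ 00100000 = 11000100
byte 6: 11111100 ^ 01100011 = 10011111
byte 7: 00111010 ^ 01101111 = 01010101
byte 8: 11000001 ^ 01100100 = 10100101

004906fd7dc49f55a5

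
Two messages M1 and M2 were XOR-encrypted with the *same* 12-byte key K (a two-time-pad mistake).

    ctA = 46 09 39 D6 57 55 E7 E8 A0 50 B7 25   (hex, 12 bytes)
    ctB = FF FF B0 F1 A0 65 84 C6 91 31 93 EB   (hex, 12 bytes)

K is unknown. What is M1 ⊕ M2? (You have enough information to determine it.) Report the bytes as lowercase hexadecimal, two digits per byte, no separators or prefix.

ctA ⊕ ctB = (M1 ⊕ K) ⊕ (M2 ⊕ K) = M1 ⊕ M2 — the shared key cancels under XOR.
01000110 ^ 11111111 = 10111001
00001001 ^ 11111111 = 11110110
00111001 ^ 10110000 = 10001001
11010110 ^ 11110001 = 00100111
01010111 ^ 10100000 = 11110111
01010101 ^ 01100101 = 00110000
11100111 ^ 10000100 = 01100011
11101000 ^ 11000110 = 00101110
10100000 ^ 10010001 = 00110001
01010000 ^ 00110001 = 01100001
10110111 ^ 10010011 = 00100100
00100101 ^ 11101011 = 11001110

b9f68927f730632e316124ce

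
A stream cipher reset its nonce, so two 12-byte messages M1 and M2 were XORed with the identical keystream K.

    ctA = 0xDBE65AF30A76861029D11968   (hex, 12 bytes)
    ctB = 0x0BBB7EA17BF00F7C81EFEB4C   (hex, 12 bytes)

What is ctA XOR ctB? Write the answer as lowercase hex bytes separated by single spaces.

d0 5d 24 52 71 86 89 6c a8 3e f2 24

ctA ⊕ ctB = (M1 ⊕ K) ⊕ (M2 ⊕ K) = M1 ⊕ M2 — the shared key cancels under XOR.
db ⊕ 0b = d0
e6 ⊕ bb = 5d
5a ⊕ 7e = 24
f3 ⊕ a1 = 52
0a ⊕ 7b = 71
76 ⊕ f0 = 86
86 ⊕ 0f = 89
10 ⊕ 7c = 6c
29 ⊕ 81 = a8
d1 ⊕ ef = 3e
19 ⊕ eb = f2
68 ⊕ 4c = 24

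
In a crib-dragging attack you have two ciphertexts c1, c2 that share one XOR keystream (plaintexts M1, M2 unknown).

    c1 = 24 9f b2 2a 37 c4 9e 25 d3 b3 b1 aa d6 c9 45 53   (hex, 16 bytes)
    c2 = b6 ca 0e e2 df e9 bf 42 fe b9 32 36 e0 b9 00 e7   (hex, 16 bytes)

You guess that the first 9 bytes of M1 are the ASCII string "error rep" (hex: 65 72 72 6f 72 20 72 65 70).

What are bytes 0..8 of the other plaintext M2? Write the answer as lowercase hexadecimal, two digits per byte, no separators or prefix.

First, c1 ⊕ c2 = (M1 ⊕ K) ⊕ (M2 ⊕ K) = M1 ⊕ M2, so the key drops out. Then M2 = (M1 ⊕ M2) ⊕ M1 over the first 9 bytes.
byte 0: (24 XOR b6) XOR 65 = 92 XOR 65 = f7
byte 1: (9f XOR ca) XOR 72 = 55 XOR 72 = 27
byte 2: (b2 XOR 0e) XOR 72 = bc XOR 72 = ce
byte 3: (2a XOR e2) XOR 6f = c8 XOR 6f = a7
byte 4: (37 XOR df) XOR 72 = e8 XOR 72 = 9a
byte 5: (c4 XOR e9) XOR 20 = 2d XOR 20 = 0d
byte 6: (9e XOR bf) XOR 72 = 21 XOR 72 = 53
byte 7: (25 XOR 42) XOR 65 = 67 XOR 65 = 02
byte 8: (d3 XOR fe) XOR 70 = 2d XOR 70 = 5d

f727cea79a0d53025d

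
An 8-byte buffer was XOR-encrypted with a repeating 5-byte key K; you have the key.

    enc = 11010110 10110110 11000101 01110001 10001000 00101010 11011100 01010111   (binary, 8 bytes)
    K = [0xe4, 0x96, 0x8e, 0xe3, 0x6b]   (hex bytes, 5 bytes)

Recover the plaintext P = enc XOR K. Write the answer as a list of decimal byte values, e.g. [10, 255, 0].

[50, 32, 75, 146, 227, 206, 74, 217]

The 5-byte key repeats, so the effective keystream is e4 96 8e e3 6b e4 96 8e.
byte 0: d6 xor e4 = 32
byte 1: b6 xor 96 = 20
byte 2: c5 xor 8e = 4b
byte 3: 71 xor e3 = 92
byte 4: 88 xor 6b = e3
byte 5: 2a xor e4 = ce
byte 6: dc xor 96 = 4a
byte 7: 57 xor 8e = d9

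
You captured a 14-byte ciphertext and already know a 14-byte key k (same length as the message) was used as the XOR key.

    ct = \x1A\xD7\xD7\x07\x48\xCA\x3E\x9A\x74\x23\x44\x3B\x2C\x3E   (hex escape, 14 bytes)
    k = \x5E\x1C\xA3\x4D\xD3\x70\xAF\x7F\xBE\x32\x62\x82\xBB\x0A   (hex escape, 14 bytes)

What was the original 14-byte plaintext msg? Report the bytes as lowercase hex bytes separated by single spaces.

44 cb 74 4a 9b ba 91 e5 ca 11 26 b9 97 34

byte 0:  26 xor  94 =  68
byte 1: 215 xor  28 = 203
byte 2: 215 xor 163 = 116
byte 3:   7 xor  77 =  74
byte 4:  72 xor 211 = 155
byte 5: 202 xor 112 = 186
byte 6:  62 xor 175 = 145
byte 7: 154 xor 127 = 229
byte 8: 116 xor 190 = 202
byte 9:  35 xor  50 =  17
byte 10:  68 xor  98 =  38
byte 11:  59 xor 130 = 185
byte 12:  44 xor 187 = 151
byte 13:  62 xor  10 =  52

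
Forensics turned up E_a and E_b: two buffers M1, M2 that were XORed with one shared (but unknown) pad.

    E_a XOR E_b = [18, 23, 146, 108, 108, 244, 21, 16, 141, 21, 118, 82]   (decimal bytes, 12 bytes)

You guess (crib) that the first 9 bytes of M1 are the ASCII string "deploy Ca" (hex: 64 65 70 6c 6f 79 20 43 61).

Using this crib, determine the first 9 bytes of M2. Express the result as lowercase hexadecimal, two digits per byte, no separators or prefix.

7672e200038d3553ec

Since E_a ⊕ E_b = M1 ⊕ M2, XORing with the guessed M1 bytes yields the corresponding M2 bytes: M2 = (E_a ⊕ E_b) ⊕ M1.
byte 0:  18 ⊕ 100 = 118
byte 1:  23 ⊕ 101 = 114
byte 2: 146 ⊕ 112 = 226
byte 3: 108 ⊕ 108 =   0
byte 4: 108 ⊕ 111 =   3
byte 5: 244 ⊕ 121 = 141
byte 6:  21 ⊕  32 =  53
byte 7:  16 ⊕  67 =  83
byte 8: 141 ⊕  97 = 236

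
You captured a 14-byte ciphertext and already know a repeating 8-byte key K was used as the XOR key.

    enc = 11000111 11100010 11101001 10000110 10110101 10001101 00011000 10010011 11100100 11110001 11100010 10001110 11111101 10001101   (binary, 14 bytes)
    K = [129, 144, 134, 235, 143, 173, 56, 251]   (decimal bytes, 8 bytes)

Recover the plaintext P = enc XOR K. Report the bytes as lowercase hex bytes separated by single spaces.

The 8-byte key repeats, so the effective keystream is 81 90 86 eb 8f ad 38 fb 81 90 86 eb 8f ad.
byte 0: 199 xor 129 =  70
byte 1: 226 xor 144 = 114
byte 2: 233 xor 134 = 111
byte 3: 134 xor 235 = 109
byte 4: 181 xor 143 =  58
byte 5: 141 xor 173 =  32
byte 6:  24 xor  56 =  32
byte 7: 147 xor 251 = 104
byte 8: 228 xor 129 = 101
byte 9: 241 xor 144 =  97
byte 10: 226 xor 134 = 100
byte 11: 142 xor 235 = 101
byte 12: 253 xor 143 = 114
byte 13: 141 xor 173 =  32

46 72 6f 6d 3a 20 20 68 65 61 64 65 72 20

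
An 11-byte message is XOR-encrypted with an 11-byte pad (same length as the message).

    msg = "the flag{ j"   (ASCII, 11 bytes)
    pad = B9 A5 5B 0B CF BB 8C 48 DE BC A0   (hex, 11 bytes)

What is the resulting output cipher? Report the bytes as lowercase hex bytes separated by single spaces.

cd cd 3e 2b a9 d7 ed 2f a5 9c ca

XOR is its own inverse, so applying the key byte-wise gives the result directly.
74 XOR b9 = cd
68 XOR a5 = cd
65 XOR 5b = 3e
20 XOR 0b = 2b
66 XOR cf = a9
6c XOR bb = d7
61 XOR 8c = ed
67 XOR 48 = 2f
7b XOR de = a5
20 XOR bc = 9c
6a XOR a0 = ca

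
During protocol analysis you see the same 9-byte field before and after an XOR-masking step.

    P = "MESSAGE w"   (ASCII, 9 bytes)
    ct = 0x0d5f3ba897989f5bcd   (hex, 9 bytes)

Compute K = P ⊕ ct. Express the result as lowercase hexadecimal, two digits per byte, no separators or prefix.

Since ct = P ⊕ K, XORing both sides with P gives K = P ⊕ ct.
byte 0: 01001101 xor 00001101 = 01000000
byte 1: 01000101 xor 01011111 = 00011010
byte 2: 01010011 xor 00111011 = 01101000
byte 3: 01010011 xor 10101000 = 11111011
byte 4: 01000001 xor 10010111 = 11010110
byte 5: 01000111 xor 10011000 = 11011111
byte 6: 01000101 xor 10011111 = 11011010
byte 7: 00100000 xor 01011011 = 01111011
byte 8: 01110111 xor 11001101 = 10111010

401a68fbd6dfda7bba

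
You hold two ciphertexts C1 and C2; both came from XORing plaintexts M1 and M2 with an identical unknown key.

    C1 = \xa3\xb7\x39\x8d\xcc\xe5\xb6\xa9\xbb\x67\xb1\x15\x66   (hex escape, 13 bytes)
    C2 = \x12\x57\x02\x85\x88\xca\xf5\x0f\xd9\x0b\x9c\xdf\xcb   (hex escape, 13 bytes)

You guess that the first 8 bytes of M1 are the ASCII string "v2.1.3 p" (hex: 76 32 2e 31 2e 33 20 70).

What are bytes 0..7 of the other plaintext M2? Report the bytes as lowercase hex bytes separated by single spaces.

c7 d2 15 39 6a 1c 63 d6

First, C1 ⊕ C2 = (M1 ⊕ K) ⊕ (M2 ⊕ K) = M1 ⊕ M2, so the key drops out. Then M2 = (M1 ⊕ M2) ⊕ M1 over the first 8 bytes.
byte 0: (a3 XOR 12) XOR 76 = b1 XOR 76 = c7
byte 1: (b7 XOR 57) XOR 32 = e0 XOR 32 = d2
byte 2: (39 XOR 02) XOR 2e = 3b XOR 2e = 15
byte 3: (8d XOR 85) XOR 31 = 08 XOR 31 = 39
byte 4: (cc XOR 88) XOR 2e = 44 XOR 2e = 6a
byte 5: (e5 XOR ca) XOR 33 = 2f XOR 33 = 1c
byte 6: (b6 XOR f5) XOR 20 = 43 XOR 20 = 63
byte 7: (a9 XOR 0f) XOR 70 = a6 XOR 70 = d6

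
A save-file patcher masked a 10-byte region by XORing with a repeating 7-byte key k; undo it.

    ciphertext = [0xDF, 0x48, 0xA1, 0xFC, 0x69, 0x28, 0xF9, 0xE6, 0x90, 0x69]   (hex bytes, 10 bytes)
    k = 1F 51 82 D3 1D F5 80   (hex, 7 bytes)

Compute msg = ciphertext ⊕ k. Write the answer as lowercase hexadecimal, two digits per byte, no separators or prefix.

c019232f74dd79f9c1eb

The 7-byte key repeats, so the effective keystream is 1f 51 82 d3 1d f5 80 1f 51 82.
byte 0: df XOR 1f = c0
byte 1: 48 XOR 51 = 19
byte 2: a1 XOR 82 = 23
byte 3: fc XOR d3 = 2f
byte 4: 69 XOR 1d = 74
byte 5: 28 XOR f5 = dd
byte 6: f9 XOR 80 = 79
byte 7: e6 XOR 1f = f9
byte 8: 90 XOR 51 = c1
byte 9: 69 XOR 82 = eb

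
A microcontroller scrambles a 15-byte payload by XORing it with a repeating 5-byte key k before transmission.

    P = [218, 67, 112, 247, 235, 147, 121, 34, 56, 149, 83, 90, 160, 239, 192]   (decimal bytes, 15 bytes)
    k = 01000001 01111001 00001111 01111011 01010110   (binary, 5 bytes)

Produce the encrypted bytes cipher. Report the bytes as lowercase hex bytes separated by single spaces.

9b 3a 7f 8c bd d2 00 2d 43 c3 12 23 af 94 96

The 5-byte key repeats, so the effective keystream is 41 79 0f 7b 56 41 79 0f 7b 56 41 79 0f 7b 56.
byte 0: da ^ 41 = 9b
byte 1: 43 ^ 79 = 3a
byte 2: 70 ^ 0f = 7f
byte 3: f7 ^ 7b = 8c
byte 4: eb ^ 56 = bd
byte 5: 93 ^ 41 = d2
byte 6: 79 ^ 79 = 00
byte 7: 22 ^ 0f = 2d
byte 8: 38 ^ 7b = 43
byte 9: 95 ^ 56 = c3
byte 10: 53 ^ 41 = 12
byte 11: 5a ^ 79 = 23
byte 12: a0 ^ 0f = af
byte 13: ef ^ 7b = 94
byte 14: c0 ^ 56 = 96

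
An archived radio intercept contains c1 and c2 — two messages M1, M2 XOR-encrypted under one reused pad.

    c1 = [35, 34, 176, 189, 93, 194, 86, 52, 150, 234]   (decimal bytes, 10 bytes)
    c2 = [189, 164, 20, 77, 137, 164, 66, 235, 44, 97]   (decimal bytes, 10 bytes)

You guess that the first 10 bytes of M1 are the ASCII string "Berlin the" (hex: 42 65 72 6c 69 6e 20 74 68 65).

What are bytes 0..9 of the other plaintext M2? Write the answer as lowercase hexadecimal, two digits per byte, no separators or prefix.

First, c1 ⊕ c2 = (M1 ⊕ K) ⊕ (M2 ⊕ K) = M1 ⊕ M2, so the key drops out. Then M2 = (M1 ⊕ M2) ⊕ M1 over the first 10 bytes.
byte 0: (23 ^ bd) ^ 42 = 9e ^ 42 = dc
byte 1: (22 ^ a4) ^ 65 = 86 ^ 65 = e3
byte 2: (b0 ^ 14) ^ 72 = a4 ^ 72 = d6
byte 3: (bd ^ 4d) ^ 6c = f0 ^ 6c = 9c
byte 4: (5d ^ 89) ^ 69 = d4 ^ 69 = bd
byte 5: (c2 ^ a4) ^ 6e = 66 ^ 6e = 08
byte 6: (56 ^ 42) ^ 20 = 14 ^ 20 = 34
byte 7: (34 ^ eb) ^ 74 = df ^ 74 = ab
byte 8: (96 ^ 2c) ^ 68 = ba ^ 68 = d2
byte 9: (ea ^ 61) ^ 65 = 8b ^ 65 = ee

dce3d69cbd0834abd2ee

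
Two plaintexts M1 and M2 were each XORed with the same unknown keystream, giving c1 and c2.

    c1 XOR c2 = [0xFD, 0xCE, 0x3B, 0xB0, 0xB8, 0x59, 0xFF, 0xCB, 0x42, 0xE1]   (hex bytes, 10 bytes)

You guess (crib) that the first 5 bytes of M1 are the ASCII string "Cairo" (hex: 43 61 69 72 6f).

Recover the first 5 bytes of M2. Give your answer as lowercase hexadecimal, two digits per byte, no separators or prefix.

Since c1 ⊕ c2 = M1 ⊕ M2, XORing with the guessed M1 bytes yields the corresponding M2 bytes: M2 = (c1 ⊕ c2) ⊕ M1.
fd ^ 43 = be
ce ^ 61 = af
3b ^ 69 = 52
b0 ^ 72 = c2
b8 ^ 6f = d7

beaf52c2d7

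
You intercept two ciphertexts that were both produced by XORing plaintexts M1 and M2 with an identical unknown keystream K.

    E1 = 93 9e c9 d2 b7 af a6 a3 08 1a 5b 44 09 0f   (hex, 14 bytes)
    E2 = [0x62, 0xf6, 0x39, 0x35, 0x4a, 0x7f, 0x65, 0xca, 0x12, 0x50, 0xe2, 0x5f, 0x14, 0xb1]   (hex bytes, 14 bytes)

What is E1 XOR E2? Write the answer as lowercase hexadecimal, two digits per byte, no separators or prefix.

E1 ⊕ E2 = (M1 ⊕ K) ⊕ (M2 ⊕ K) = M1 ⊕ M2 — the shared key cancels under XOR.
byte 0: 93 ⊕ 62 = f1
byte 1: 9e ⊕ f6 = 68
byte 2: c9 ⊕ 39 = f0
byte 3: d2 ⊕ 35 = e7
byte 4: b7 ⊕ 4a = fd
byte 5: af ⊕ 7f = d0
byte 6: a6 ⊕ 65 = c3
byte 7: a3 ⊕ ca = 69
byte 8: 08 ⊕ 12 = 1a
byte 9: 1a ⊕ 50 = 4a
byte 10: 5b ⊕ e2 = b9
byte 11: 44 ⊕ 5f = 1b
byte 12: 09 ⊕ 14 = 1d
byte 13: 0f ⊕ b1 = be

f168f0e7fdd0c3691a4ab91b1dbe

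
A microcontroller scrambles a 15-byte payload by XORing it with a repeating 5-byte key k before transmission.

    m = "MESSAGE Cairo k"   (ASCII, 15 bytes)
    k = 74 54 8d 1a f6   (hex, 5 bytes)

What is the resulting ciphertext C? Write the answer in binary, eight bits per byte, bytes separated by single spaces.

00111001 00010001 11011110 01001001 10110111 00110011 00010001 10101101 01011001 10010111 00011101 00100110 11100010 00111010 10011101

The 5-byte key repeats, so the effective keystream is 74 54 8d 1a f6 74 54 8d 1a f6 74 54 8d 1a f6.
byte 0: 4d ^ 74 = 39
byte 1: 45 ^ 54 = 11
byte 2: 53 ^ 8d = de
byte 3: 53 ^ 1a = 49
byte 4: 41 ^ f6 = b7
byte 5: 47 ^ 74 = 33
byte 6: 45 ^ 54 = 11
byte 7: 20 ^ 8d = ad
byte 8: 43 ^ 1a = 59
byte 9: 61 ^ f6 = 97
byte 10: 69 ^ 74 = 1d
byte 11: 72 ^ 54 = 26
byte 12: 6f ^ 8d = e2
byte 13: 20 ^ 1a = 3a
byte 14: 6b ^ f6 = 9d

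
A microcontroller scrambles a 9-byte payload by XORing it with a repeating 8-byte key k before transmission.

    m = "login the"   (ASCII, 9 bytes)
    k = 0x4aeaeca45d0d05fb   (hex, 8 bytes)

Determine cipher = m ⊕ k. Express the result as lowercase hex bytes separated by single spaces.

26 85 8b cd 33 2d 71 93 2f

The 8-byte key repeats, so the effective keystream is 4a ea ec a4 5d 0d 05 fb 4a.
byte 0: 6c XOR 4a = 26
byte 1: 6f XOR ea = 85
byte 2: 67 XOR ec = 8b
byte 3: 69 XOR a4 = cd
byte 4: 6e XOR 5d = 33
byte 5: 20 XOR 0d = 2d
byte 6: 74 XOR 05 = 71
byte 7: 68 XOR fb = 93
byte 8: 65 XOR 4a = 2f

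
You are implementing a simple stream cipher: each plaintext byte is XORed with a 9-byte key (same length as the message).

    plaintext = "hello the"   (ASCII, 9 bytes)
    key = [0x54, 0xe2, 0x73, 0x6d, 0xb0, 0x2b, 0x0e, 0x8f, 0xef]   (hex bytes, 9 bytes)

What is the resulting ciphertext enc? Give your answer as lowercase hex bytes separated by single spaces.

3c 87 1f 01 df 0b 7a e7 8a

XOR is its own inverse, so applying the key byte-wise gives the result directly.
68 XOR 54 = 3c
65 XOR e2 = 87
6c XOR 73 = 1f
6c XOR 6d = 01
6f XOR b0 = df
20 XOR 2b = 0b
74 XOR 0e = 7a
68 XOR 8f = e7
65 XOR ef = 8a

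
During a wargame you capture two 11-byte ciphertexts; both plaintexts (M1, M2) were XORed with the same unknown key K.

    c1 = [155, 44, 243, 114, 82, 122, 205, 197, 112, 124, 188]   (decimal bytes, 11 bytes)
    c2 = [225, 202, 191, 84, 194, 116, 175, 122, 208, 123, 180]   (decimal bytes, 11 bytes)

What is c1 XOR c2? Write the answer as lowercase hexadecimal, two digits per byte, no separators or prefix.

c1 ⊕ c2 = (M1 ⊕ K) ⊕ (M2 ⊕ K) = M1 ⊕ M2 — the shared key cancels under XOR.
9b ⊕ e1 = 7a
2c ⊕ ca = e6
f3 ⊕ bf = 4c
72 ⊕ 54 = 26
52 ⊕ c2 = 90
7a ⊕ 74 = 0e
cd ⊕ af = 62
c5 ⊕ 7a = bf
70 ⊕ d0 = a0
7c ⊕ 7b = 07
bc ⊕ b4 = 08

7ae64c26900e62bfa00708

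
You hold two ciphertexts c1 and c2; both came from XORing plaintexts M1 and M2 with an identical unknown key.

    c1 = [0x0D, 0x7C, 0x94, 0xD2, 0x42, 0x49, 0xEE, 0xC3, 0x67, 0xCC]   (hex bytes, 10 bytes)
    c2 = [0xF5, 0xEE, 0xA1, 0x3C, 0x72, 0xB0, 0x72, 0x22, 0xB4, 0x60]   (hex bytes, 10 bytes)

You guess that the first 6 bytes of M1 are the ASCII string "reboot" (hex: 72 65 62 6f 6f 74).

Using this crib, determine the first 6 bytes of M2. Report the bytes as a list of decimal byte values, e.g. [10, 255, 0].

First, c1 ⊕ c2 = (M1 ⊕ K) ⊕ (M2 ⊕ K) = M1 ⊕ M2, so the key drops out. Then M2 = (M1 ⊕ M2) ⊕ M1 over the first 6 bytes.
byte 0: (0d ^ f5) ^ 72 = f8 ^ 72 = 8a
byte 1: (7c ^ ee) ^ 65 = 92 ^ 65 = f7
byte 2: (94 ^ a1) ^ 62 = 35 ^ 62 = 57
byte 3: (d2 ^ 3c) ^ 6f = ee ^ 6f = 81
byte 4: (42 ^ 72) ^ 6f = 30 ^ 6f = 5f
byte 5: (49 ^ b0) ^ 74 = f9 ^ 74 = 8d

[138, 247, 87, 129, 95, 141]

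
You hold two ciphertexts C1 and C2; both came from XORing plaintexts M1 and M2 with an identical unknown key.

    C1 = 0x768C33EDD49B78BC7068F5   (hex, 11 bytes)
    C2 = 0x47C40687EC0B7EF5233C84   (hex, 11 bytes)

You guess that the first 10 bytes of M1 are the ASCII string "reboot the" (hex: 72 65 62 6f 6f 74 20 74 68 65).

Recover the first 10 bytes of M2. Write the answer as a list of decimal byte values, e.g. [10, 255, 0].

[67, 45, 87, 5, 87, 228, 38, 61, 59, 49]

First, C1 ⊕ C2 = (M1 ⊕ K) ⊕ (M2 ⊕ K) = M1 ⊕ M2, so the key drops out. Then M2 = (M1 ⊕ M2) ⊕ M1 over the first 10 bytes.
byte 0: (76 xor 47) xor 72 = 31 xor 72 = 43
byte 1: (8c xor c4) xor 65 = 48 xor 65 = 2d
byte 2: (33 xor 06) xor 62 = 35 xor 62 = 57
byte 3: (ed xor 87) xor 6f = 6a xor 6f = 05
byte 4: (d4 xor ec) xor 6f = 38 xor 6f = 57
byte 5: (9b xor 0b) xor 74 = 90 xor 74 = e4
byte 6: (78 xor 7e) xor 20 = 06 xor 20 = 26
byte 7: (bc xor f5) xor 74 = 49 xor 74 = 3d
byte 8: (70 xor 23) xor 68 = 53 xor 68 = 3b
byte 9: (68 xor 3c) xor 65 = 54 xor 65 = 31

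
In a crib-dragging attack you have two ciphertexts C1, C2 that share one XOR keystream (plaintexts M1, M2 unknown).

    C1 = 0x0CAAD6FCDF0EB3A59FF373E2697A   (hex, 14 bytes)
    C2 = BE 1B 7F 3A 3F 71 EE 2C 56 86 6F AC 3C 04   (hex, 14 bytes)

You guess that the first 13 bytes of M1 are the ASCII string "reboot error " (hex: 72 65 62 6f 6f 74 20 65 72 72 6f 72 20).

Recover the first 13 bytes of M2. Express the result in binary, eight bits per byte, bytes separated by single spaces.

11000000 11010100 11001011 10101001 10001111 00001011 01111101 11101100 10111011 00000111 01110011 00111100 01110101

First, C1 ⊕ C2 = (M1 ⊕ K) ⊕ (M2 ⊕ K) = M1 ⊕ M2, so the key drops out. Then M2 = (M1 ⊕ M2) ⊕ M1 over the first 13 bytes.
byte 0: (0c XOR be) XOR 72 = b2 XOR 72 = c0
byte 1: (aa XOR 1b) XOR 65 = b1 XOR 65 = d4
byte 2: (d6 XOR 7f) XOR 62 = a9 XOR 62 = cb
byte 3: (fc XOR 3a) XOR 6f = c6 XOR 6f = a9
byte 4: (df XOR 3f) XOR 6f = e0 XOR 6f = 8f
byte 5: (0e XOR 71) XOR 74 = 7f XOR 74 = 0b
byte 6: (b3 XOR ee) XOR 20 = 5d XOR 20 = 7d
byte 7: (a5 XOR 2c) XOR 65 = 89 XOR 65 = ec
byte 8: (9f XOR 56) XOR 72 = c9 XOR 72 = bb
byte 9: (f3 XOR 86) XOR 72 = 75 XOR 72 = 07
byte 10: (73 XOR 6f) XOR 6f = 1c XOR 6f = 73
byte 11: (e2 XOR ac) XOR 72 = 4e XOR 72 = 3c
byte 12: (69 XOR 3c) XOR 20 = 55 XOR 20 = 75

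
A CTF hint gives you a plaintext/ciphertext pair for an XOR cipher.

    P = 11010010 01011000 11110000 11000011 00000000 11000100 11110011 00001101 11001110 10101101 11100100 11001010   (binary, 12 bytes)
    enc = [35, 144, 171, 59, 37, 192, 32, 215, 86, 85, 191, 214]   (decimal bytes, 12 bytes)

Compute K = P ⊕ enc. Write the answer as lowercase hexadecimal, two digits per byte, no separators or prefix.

Since enc = P ⊕ K, XORing both sides with P gives K = P ⊕ enc.
d2 ^ 23 = f1
58 ^ 90 = c8
f0 ^ ab = 5b
c3 ^ 3b = f8
00 ^ 25 = 25
c4 ^ c0 = 04
f3 ^ 20 = d3
0d ^ d7 = da
ce ^ 56 = 98
ad ^ 55 = f8
e4 ^ bf = 5b
ca ^ d6 = 1c

f1c85bf82504d3da98f85b1c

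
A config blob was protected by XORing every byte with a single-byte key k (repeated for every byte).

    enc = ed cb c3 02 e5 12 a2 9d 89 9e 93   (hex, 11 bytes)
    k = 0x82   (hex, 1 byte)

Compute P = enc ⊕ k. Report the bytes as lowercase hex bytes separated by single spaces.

The 1-byte key repeats, so the effective keystream is 82 82 82 82 82 82 82 82 82 82 82.
byte 0: 237 ⊕ 130 = 111
byte 1: 203 ⊕ 130 =  73
byte 2: 195 ⊕ 130 =  65
byte 3:   2 ⊕ 130 = 128
byte 4: 229 ⊕ 130 = 103
byte 5:  18 ⊕ 130 = 144
byte 6: 162 ⊕ 130 =  32
byte 7: 157 ⊕ 130 =  31
byte 8: 137 ⊕ 130 =  11
byte 9: 158 ⊕ 130 =  28
byte 10: 147 ⊕ 130 =  17

6f 49 41 80 67 90 20 1f 0b 1c 11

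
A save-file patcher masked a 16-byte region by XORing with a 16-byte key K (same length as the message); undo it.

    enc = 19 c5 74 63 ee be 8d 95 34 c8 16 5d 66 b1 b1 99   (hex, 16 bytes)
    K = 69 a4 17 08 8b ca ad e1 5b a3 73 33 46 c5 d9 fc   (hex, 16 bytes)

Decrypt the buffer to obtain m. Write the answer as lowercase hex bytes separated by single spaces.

70 61 63 6b 65 74 20 74 6f 6b 65 6e 20 74 68 65

00011001 ^ 01101001 = 01110000
11000101 ^ 10100100 = 01100001
01110100 ^ 00010111 = 01100011
01100011 ^ 00001000 = 01101011
11101110 ^ 10001011 = 01100101
10111110 ^ 11001010 = 01110100
10001101 ^ 10101101 = 00100000
10010101 ^ 11100001 = 01110100
00110100 ^ 01011011 = 01101111
11001000 ^ 10100011 = 01101011
00010110 ^ 01110011 = 01100101
01011101 ^ 00110011 = 01101110
01100110 ^ 01000110 = 00100000
10110001 ^ 11000101 = 01110100
10110001 ^ 11011001 = 01101000
10011001 ^ 11111100 = 01100101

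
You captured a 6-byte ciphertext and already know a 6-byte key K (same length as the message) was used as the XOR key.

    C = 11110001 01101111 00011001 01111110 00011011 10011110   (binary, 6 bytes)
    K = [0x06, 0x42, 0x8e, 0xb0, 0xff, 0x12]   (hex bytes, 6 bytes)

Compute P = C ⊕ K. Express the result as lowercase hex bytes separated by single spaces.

f7 2d 97 ce e4 8c

XOR is its own inverse, so applying the key byte-wise gives the result directly.
f1 ^ 06 = f7
6f ^ 42 = 2d
19 ^ 8e = 97
7e ^ b0 = ce
1b ^ ff = e4
9e ^ 12 = 8c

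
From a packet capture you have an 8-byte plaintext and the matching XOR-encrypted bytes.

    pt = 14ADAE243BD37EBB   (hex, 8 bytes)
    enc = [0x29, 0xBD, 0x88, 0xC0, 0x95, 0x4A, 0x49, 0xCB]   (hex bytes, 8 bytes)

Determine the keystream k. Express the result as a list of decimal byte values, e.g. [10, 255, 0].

Since enc = pt ⊕ k, XORing both sides with pt gives k = pt ⊕ enc.
14 ⊕ 29 = 3d
ad ⊕ bd = 10
ae ⊕ 88 = 26
24 ⊕ c0 = e4
3b ⊕ 95 = ae
d3 ⊕ 4a = 99
7e ⊕ 49 = 37
bb ⊕ cb = 70

[61, 16, 38, 228, 174, 153, 55, 112]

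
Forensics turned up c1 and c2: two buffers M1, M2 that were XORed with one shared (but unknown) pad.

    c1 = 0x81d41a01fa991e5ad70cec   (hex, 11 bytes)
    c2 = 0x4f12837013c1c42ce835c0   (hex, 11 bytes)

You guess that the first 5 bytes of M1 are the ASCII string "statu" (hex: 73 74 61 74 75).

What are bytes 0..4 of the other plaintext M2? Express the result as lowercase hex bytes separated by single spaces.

bd b2 f8 05 9c

First, c1 ⊕ c2 = (M1 ⊕ K) ⊕ (M2 ⊕ K) = M1 ⊕ M2, so the key drops out. Then M2 = (M1 ⊕ M2) ⊕ M1 over the first 5 bytes.
byte 0: (81 XOR 4f) XOR 73 = ce XOR 73 = bd
byte 1: (d4 XOR 12) XOR 74 = c6 XOR 74 = b2
byte 2: (1a XOR 83) XOR 61 = 99 XOR 61 = f8
byte 3: (01 XOR 70) XOR 74 = 71 XOR 74 = 05
byte 4: (fa XOR 13) XOR 75 = e9 XOR 75 = 9c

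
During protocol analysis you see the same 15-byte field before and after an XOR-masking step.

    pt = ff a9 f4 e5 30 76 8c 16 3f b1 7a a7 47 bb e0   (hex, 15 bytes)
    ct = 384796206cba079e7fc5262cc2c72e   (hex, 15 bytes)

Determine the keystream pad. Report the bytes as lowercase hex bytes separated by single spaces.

Since ct = pt ⊕ pad, XORing both sides with pt gives pad = pt ⊕ ct.
ff XOR 38 = c7
a9 XOR 47 = ee
f4 XOR 96 = 62
e5 XOR 20 = c5
30 XOR 6c = 5c
76 XOR ba = cc
8c XOR 07 = 8b
16 XOR 9e = 88
3f XOR 7f = 40
b1 XOR c5 = 74
7a XOR 26 = 5c
a7 XOR 2c = 8b
47 XOR c2 = 85
bb XOR c7 = 7c
e0 XOR 2e = ce

c7 ee 62 c5 5c cc 8b 88 40 74 5c 8b 85 7c ce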